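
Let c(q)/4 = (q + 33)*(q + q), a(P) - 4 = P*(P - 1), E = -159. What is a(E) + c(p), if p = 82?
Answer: 100884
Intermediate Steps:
a(P) = 4 + P*(-1 + P) (a(P) = 4 + P*(P - 1) = 4 + P*(-1 + P))
c(q) = 8*q*(33 + q) (c(q) = 4*((q + 33)*(q + q)) = 4*((33 + q)*(2*q)) = 4*(2*q*(33 + q)) = 8*q*(33 + q))
a(E) + c(p) = (4 + (-159)² - 1*(-159)) + 8*82*(33 + 82) = (4 + 25281 + 159) + 8*82*115 = 25444 + 75440 = 100884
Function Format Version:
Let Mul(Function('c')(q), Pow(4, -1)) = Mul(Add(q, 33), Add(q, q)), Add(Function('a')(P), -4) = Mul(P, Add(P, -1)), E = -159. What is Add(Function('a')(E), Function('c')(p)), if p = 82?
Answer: 100884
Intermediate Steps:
Function('a')(P) = Add(4, Mul(P, Add(-1, P))) (Function('a')(P) = Add(4, Mul(P, Add(P, -1))) = Add(4, Mul(P, Add(-1, P))))
Function('c')(q) = Mul(8, q, Add(33, q)) (Function('c')(q) = Mul(4, Mul(Add(q, 33), Add(q, q))) = Mul(4, Mul(Add(33, q), Mul(2, q))) = Mul(4, Mul(2, q, Add(33, q))) = Mul(8, q, Add(33, q)))
Add(Function('a')(E), Function('c')(p)) = Add(Add(4, Pow(-159, 2), Mul(-1, -159)), Mul(8, 82, Add(33, 82))) = Add(Add(4, 25281, 159), Mul(8, 82, 115)) = Add(25444, 75440) = 100884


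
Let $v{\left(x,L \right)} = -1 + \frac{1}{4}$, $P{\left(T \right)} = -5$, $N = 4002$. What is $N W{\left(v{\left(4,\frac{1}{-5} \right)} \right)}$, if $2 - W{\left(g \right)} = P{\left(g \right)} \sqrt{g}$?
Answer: $8004 + 10005 i \sqrt{3} \approx 8004.0 + 17329.0 i$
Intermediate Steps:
$v{\left(x,L \right)} = - \frac{3}{4}$ ($v{\left(x,L \right)} = -1 + \frac{1}{4} = - \frac{3}{4}$)
$W{\left(g \right)} = 2 + 5 \sqrt{g}$ ($W{\left(g \right)} = 2 - - 5 \sqrt{g} = 2 + 5 \sqrt{g}$)
$N W{\left(v{\left(4,\frac{1}{-5} \right)} \right)} = 4002 \left(2 + 5 \sqrt{- \frac{3}{4}}\right) = 4002 \left(2 + 5 \frac{i \sqrt{3}}{2}\right) = 4002 \left(2 + \frac{5 i \sqrt{3}}{2}\right) = 8004 + 10005 i \sqrt{3}$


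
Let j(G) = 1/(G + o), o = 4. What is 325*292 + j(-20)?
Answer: 1518399/16 ≈ 94900.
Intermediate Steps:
j(G) = 1/(4 + G) (j(G) = 1/(G + 4) = 1/(4 + G))
325*292 + j(-20) = 325*292 + 1/(4 - 20) = 94900 + 1/(-16) = 94900 - 1/16 = 1518399/16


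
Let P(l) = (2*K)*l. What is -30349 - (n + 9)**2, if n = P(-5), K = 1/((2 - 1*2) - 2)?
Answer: -30545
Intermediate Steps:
K = -1/2 (K = 1/((2 - 2) - 2) = 1/(0 - 2) = 1/(-2) = -1/2 ≈ -0.50000)
P(l) = -l (P(l) = (2*(-1/2))*l = -l)
n = 5 (n = -1*(-5) = 5)
-30349 - (n + 9)**2 = -30349 - (5 + 9)**2 = -30349 - 1*14**2 = -30349 - 1*196 = -30349 - 196 = -30545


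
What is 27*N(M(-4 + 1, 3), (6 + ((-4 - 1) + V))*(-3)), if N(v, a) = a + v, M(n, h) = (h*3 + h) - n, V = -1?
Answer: 405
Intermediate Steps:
M(n, h) = -n + 4*h (M(n, h) = (3*h + h) - n = 4*h - n = -n + 4*h)
27*N(M(-4 + 1, 3), (6 + ((-4 - 1) + V))*(-3)) = 27*((6 + ((-4 - 1) - 1))*(-3) + (-(-4 + 1) + 4*3)) = 27*((6 + (-5 - 1))*(-3) + (-1*(-3) + 12)) = 27*((6 - 6)*(-3) + (3 + 12)) = 27*(0*(-3) + 15) = 27*(0 + 15) = 27*15 = 405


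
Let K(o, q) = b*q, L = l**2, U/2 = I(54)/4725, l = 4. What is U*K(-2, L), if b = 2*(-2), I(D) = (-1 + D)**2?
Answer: -359552/4725 ≈ -76.096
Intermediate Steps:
b = -4
U = 5618/4725 (U = 2*((-1 + 54)**2/4725) = 2*(53**2*(1/4725)) = 2*(2809*(1/4725)) = 2*(2809/4725) = 5618/4725 ≈ 1.1890)
L = 16 (L = 4**2 = 16)
K(o, q) = -4*q
U*K(-2, L) = 5618*(-4*16)/4725 = (5618/4725)*(-64) = -359552/4725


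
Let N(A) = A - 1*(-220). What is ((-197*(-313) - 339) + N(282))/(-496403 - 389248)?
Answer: -20608/295217 ≈ -0.069806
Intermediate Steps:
N(A) = 220 + A (N(A) = A + 220 = 220 + A)
((-197*(-313) - 339) + N(282))/(-496403 - 389248) = ((-197*(-313) - 339) + (220 + 282))/(-496403 - 389248) = ((61661 - 339) + 502)/(-885651) = (61322 + 502)*(-1/885651) = 61824*(-1/885651) = -20608/295217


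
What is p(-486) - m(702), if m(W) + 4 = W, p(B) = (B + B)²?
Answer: 944086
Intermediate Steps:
p(B) = 4*B² (p(B) = (2*B)² = 4*B²)
m(W) = -4 + W
p(-486) - m(702) = 4*(-486)² - (-4 + 702) = 4*236196 - 1*698 = 944784 - 698 = 944086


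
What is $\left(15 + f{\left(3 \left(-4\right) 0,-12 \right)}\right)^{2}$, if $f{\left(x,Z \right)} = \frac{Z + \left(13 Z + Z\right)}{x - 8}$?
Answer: $\frac{5625}{4} \approx 1406.3$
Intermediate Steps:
$f{\left(x,Z \right)} = \frac{15 Z}{-8 + x}$ ($f{\left(x,Z \right)} = \frac{Z + 14 Z}{-8 + x} = \frac{15 Z}{-8 + x}$)
$\left(15 + f{\left(3 \left(-4\right) 0,-12 \right)}\right)^{2} = \left(15 + 15 \left(-12\right) \frac{1}{-8 + 3 \left(-4\right) 0}\right)^{2} = \left(15 + 15 \left(-12\right) \frac{1}{-8 - 0}\right)^{2} = \left(15 + 15 \left(-12\right) \frac{1}{-8 + 0}\right)^{2} = \left(15 + 15 \left(-12\right) \frac{1}{-8}\right)^{2} = \left(15 + 15 \left(-12\right) \left(- \frac{1}{8}\right)\right)^{2} = \left(15 + \frac{45}{2}\right)^{2} = \left(\frac{75}{2}\right)^{2} = \frac{5625}{4}$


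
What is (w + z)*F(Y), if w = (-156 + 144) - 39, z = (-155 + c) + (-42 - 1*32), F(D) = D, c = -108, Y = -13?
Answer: 5044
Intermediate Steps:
z = -337 (z = (-155 - 108) + (-42 - 1*32) = -263 + (-42 - 32) = -263 - 74 = -337)
w = -51 (w = -12 - 39 = -51)
(w + z)*F(Y) = (-51 - 337)*(-13) = -388*(-13) = 5044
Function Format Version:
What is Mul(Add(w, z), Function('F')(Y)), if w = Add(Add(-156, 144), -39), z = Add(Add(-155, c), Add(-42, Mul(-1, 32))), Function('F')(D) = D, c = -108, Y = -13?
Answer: 5044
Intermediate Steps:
z = -337 (z = Add(Add(-155, -108), Add(-42, Mul(-1, 32))) = Add(-263, Add(-42, -32)) = Add(-263, -74) = -337)
w = -51 (w = Add(-12, -39) = -51)
Mul(Add(w, z), Function('F')(Y)) = Mul(Add(-51, -337), -13) = Mul(-388, -13) = 5044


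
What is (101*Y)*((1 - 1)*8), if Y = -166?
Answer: 0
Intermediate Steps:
(101*Y)*((1 - 1)*8) = (101*(-166))*((1 - 1)*8) = -0*8 = -16766*0 = 0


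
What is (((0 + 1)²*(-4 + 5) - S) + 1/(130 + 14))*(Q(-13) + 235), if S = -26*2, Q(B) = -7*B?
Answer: 1244179/72 ≈ 17280.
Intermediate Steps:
S = -52
(((0 + 1)²*(-4 + 5) - S) + 1/(130 + 14))*(Q(-13) + 235) = (((0 + 1)²*(-4 + 5) - 1*(-52)) + 1/(130 + 14))*(-7*(-13) + 235) = ((1²*1 + 52) + 1/144)*(91 + 235) = ((1*1 + 52) + 1/144)*326 = ((1 + 52) + 1/144)*326 = (53 + 1/144)*326 = (7633/144)*326 = 1244179/72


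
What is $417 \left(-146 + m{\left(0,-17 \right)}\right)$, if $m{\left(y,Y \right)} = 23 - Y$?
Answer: $-44202$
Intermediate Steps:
$417 \left(-146 + m{\left(0,-17 \right)}\right) = 417 \left(-146 + \left(23 - -17\right)\right) = 417 \left(-146 + \left(23 + 17\right)\right) = 417 \left(-146 + 40\right) = 417 \left(-106\right) = -44202$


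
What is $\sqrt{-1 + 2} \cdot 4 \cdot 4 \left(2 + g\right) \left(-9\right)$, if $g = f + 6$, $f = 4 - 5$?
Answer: $-1008$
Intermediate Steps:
$f = -1$ ($f = 4 - 5 = -1$)
$g = 5$ ($g = -1 + 6 = 5$)
$\sqrt{-1 + 2} \cdot 4 \cdot 4 \left(2 + g\right) \left(-9\right) = \sqrt{-1 + 2} \cdot 4 \cdot 4 \left(2 + 5\right) \left(-9\right) = \sqrt{1} \cdot 4 \cdot 4 \cdot 7 \left(-9\right) = 1 \cdot 4 \cdot 4 \cdot 7 \left(-9\right) = 4 \cdot 4 \cdot 7 \left(-9\right) = 16 \cdot 7 \left(-9\right) = 112 \left(-9\right) = -1008$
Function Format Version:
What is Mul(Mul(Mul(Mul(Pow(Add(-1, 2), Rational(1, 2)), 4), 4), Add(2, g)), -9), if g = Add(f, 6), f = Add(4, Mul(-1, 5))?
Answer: -1008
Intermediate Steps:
f = -1 (f = Add(4, -5) = -1)
g = 5 (g = Add(-1, 6) = 5)
Mul(Mul(Mul(Mul(Pow(Add(-1, 2), Rational(1, 2)), 4), 4), Add(2, g)), -9) = Mul(Mul(Mul(Mul(Pow(Add(-1, 2), Rational(1, 2)), 4), 4), Add(2, 5)), -9) = Mul(Mul(Mul(Mul(Pow(1, Rational(1, 2)), 4), 4), 7), -9) = Mul(Mul(Mul(Mul(1, 4), 4), 7), -9) = Mul(Mul(Mul(4, 4), 7), -9) = Mul(Mul(16, 7), -9) = Mul(112, -9) = -1008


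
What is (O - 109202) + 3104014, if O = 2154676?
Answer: 5149488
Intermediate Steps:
(O - 109202) + 3104014 = (2154676 - 109202) + 3104014 = 2045474 + 3104014 = 5149488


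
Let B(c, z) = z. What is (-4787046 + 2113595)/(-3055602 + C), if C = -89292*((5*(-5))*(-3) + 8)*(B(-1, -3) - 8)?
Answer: -243041/7133454 ≈ -0.034071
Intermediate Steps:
C = 81523596 (C = -89292*((5*(-5))*(-3) + 8)*(-3 - 8) = -89292*(-25*(-3) + 8)*(-11) = -89292*(75 + 8)*(-11) = -89292*83*(-11) = -89292*(-913) = -14882*(-5478) = 81523596)
(-4787046 + 2113595)/(-3055602 + C) = (-4787046 + 2113595)/(-3055602 + 81523596) = -2673451/78467994 = -2673451*1/78467994 = -243041/7133454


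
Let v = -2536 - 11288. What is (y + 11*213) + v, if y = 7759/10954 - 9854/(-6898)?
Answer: -433675421277/37780346 ≈ -11479.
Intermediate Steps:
y = 80731149/37780346 (y = 7759*(1/10954) - 9854*(-1/6898) = 7759/10954 + 4927/3449 = 80731149/37780346 ≈ 2.1369)
v = -13824
(y + 11*213) + v = (80731149/37780346 + 11*213) - 13824 = (80731149/37780346 + 2343) - 13824 = 88600081827/37780346 - 13824 = -433675421277/37780346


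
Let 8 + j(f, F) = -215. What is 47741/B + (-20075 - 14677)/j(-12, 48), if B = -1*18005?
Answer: 615063517/4015115 ≈ 153.19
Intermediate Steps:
j(f, F) = -223 (j(f, F) = -8 - 215 = -223)
B = -18005
47741/B + (-20075 - 14677)/j(-12, 48) = 47741/(-18005) + (-20075 - 14677)/(-223) = 47741*(-1/18005) - 34752*(-1/223) = -47741/18005 + 34752/223 = 615063517/4015115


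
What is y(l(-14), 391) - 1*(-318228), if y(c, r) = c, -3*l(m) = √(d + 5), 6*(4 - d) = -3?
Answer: 318228 - √38/6 ≈ 3.1823e+5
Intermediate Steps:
d = 9/2 (d = 4 - ⅙*(-3) = 4 + ½ = 9/2 ≈ 4.5000)
l(m) = -√38/6 (l(m) = -√(9/2 + 5)/3 = -√38/6)
y(l(-14), 391) - 1*(-318228) = -√38/6 - 1*(-318228) = -√38/6 + 318228 = 318228 - √38/6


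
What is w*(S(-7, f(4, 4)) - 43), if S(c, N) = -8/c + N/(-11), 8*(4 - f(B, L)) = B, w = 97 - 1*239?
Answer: 461145/77 ≈ 5988.9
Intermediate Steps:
w = -142 (w = 97 - 239 = -142)
f(B, L) = 4 - B/8
S(c, N) = -8/c - N/11 (S(c, N) = -8/c + N*(-1/11) = -8/c - N/11)
w*(S(-7, f(4, 4)) - 43) = -142*((-8/(-7) - (4 - 1/8*4)/11) - 43) = -142*((-8*(-1/7) - (4 - 1/2)/11) - 43) = -142*((8/7 - 1/11*7/2) - 43) = -142*((8/7 - 7/22) - 43) = -142*(127/154 - 43) = -142*(-6495/154) = 461145/77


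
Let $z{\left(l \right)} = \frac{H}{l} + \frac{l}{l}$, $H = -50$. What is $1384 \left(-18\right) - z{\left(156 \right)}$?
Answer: $- \frac{1943189}{78} \approx -24913.0$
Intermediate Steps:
$z{\left(l \right)} = 1 - \frac{50}{l}$ ($z{\left(l \right)} = - \frac{50}{l} + \frac{l}{l} = - \frac{50}{l} + 1 = 1 - \frac{50}{l}$)
$1384 \left(-18\right) - z{\left(156 \right)} = 1384 \left(-18\right) - \frac{-50 + 156}{156} = -24912 - \frac{1}{156} \cdot 106 = -24912 - \frac{53}{78} = - \frac{1943189}{78}$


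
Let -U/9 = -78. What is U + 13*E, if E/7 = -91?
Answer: -7579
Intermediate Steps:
U = 702 (U = -9*(-78) = 702)
E = -637 (E = 7*(-91) = -637)
U + 13*E = 702 + 13*(-637) = 702 - 8281 = -7579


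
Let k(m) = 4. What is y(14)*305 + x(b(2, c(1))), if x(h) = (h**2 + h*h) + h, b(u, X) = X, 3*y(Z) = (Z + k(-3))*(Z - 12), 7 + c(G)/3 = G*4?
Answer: 3813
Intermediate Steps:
c(G) = -21 + 12*G (c(G) = -21 + 3*(G*4) = -21 + 3*(4*G) = -21 + 12*G)
y(Z) = (-12 + Z)*(4 + Z)/3 (y(Z) = ((Z + 4)*(Z - 12))/3 = ((4 + Z)*(-12 + Z))/3 = ((-12 + Z)*(4 + Z))/3 = (-12 + Z)*(4 + Z)/3)
x(h) = h + 2*h**2 (x(h) = (h**2 + h**2) + h = 2*h**2 + h = h + 2*h**2)
y(14)*305 + x(b(2, c(1))) = (-16 - 8/3*14 + (1/3)*14**2)*305 + (-21 + 12*1)*(1 + 2*(-21 + 12*1)) = (-16 - 112/3 + (1/3)*196)*305 + (-21 + 12)*(1 + 2*(-21 + 12)) = (-16 - 112/3 + 196/3)*305 - 9*(1 + 2*(-9)) = 12*305 - 9*(1 - 18) = 3660 - 9*(-17) = 3660 + 153 = 3813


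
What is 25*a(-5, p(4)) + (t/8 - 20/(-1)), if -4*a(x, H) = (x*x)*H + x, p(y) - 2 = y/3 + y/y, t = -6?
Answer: -7519/12 ≈ -626.58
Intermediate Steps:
p(y) = 3 + y/3 (p(y) = 2 + (y/3 + y/y) = 2 + (y*(⅓) + 1) = 2 + (y/3 + 1) = 2 + (1 + y/3) = 3 + y/3)
a(x, H) = -x/4 - H*x²/4 (a(x, H) = -((x*x)*H + x)/4 = -(x²*H + x)/4 = -(H*x² + x)/4 = -(x + H*x²)/4 = -x/4 - H*x²/4)
25*a(-5, p(4)) + (t/8 - 20/(-1)) = 25*(-¼*(-5)*(1 + (3 + (⅓)*4)*(-5))) + (-6/8 - 20/(-1)) = 25*(-¼*(-5)*(1 + (3 + 4/3)*(-5))) + (-6*⅛ - 20*(-1)) = 25*(-¼*(-5)*(1 + (13/3)*(-5))) + (-¾ + 20) = 25*(-¼*(-5)*(1 - 65/3)) + 77/4 = 25*(-¼*(-5)*(-62/3)) + 77/4 = 25*(-155/6) + 77/4 = -3875/6 + 77/4 = -7519/12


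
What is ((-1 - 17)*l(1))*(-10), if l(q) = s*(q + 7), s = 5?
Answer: 7200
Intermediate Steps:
l(q) = 35 + 5*q (l(q) = 5*(q + 7) = 5*(7 + q) = 35 + 5*q)
((-1 - 17)*l(1))*(-10) = ((-1 - 17)*(35 + 5*1))*(-10) = -18*(35 + 5)*(-10) = -18*40*(-10) = -720*(-10) = 7200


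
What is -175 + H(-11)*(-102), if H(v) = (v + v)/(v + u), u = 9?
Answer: -1297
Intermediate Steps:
H(v) = 2*v/(9 + v) (H(v) = (v + v)/(v + 9) = (2*v)/(9 + v) = 2*v/(9 + v))
-175 + H(-11)*(-102) = -175 + (2*(-11)/(9 - 11))*(-102) = -175 + (2*(-11)/(-2))*(-102) = -175 + (2*(-11)*(-1/2))*(-102) = -175 + 11*(-102) = -175 - 1122 = -1297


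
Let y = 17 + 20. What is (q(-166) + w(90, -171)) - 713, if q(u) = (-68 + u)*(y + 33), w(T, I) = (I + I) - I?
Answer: -17264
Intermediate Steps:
y = 37
w(T, I) = I (w(T, I) = 2*I - I = I)
q(u) = -4760 + 70*u (q(u) = (-68 + u)*(37 + 33) = (-68 + u)*70 = -4760 + 70*u)
(q(-166) + w(90, -171)) - 713 = ((-4760 + 70*(-166)) - 171) - 713 = ((-4760 - 11620) - 171) - 713 = (-16380 - 171) - 713 = -16551 - 713 = -17264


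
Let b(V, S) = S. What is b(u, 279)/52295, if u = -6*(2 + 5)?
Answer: 279/52295 ≈ 0.0053351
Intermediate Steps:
u = -42 (u = -6*7 = -42)
b(u, 279)/52295 = 279/52295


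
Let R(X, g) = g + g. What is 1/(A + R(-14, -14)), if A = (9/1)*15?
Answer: 1/107 ≈ 0.0093458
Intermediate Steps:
R(X, g) = 2*g
A = 135 (A = (9*1)*15 = 9*15 = 135)
1/(A + R(-14, -14)) = 1/(135 + 2*(-14)) = 1/(135 - 28) = 1/107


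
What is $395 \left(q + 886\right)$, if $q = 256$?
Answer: $451090$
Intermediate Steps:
$395 \left(q + 886\right) = 395 \left(256 + 886\right) = 395 \cdot 1142 = 451090$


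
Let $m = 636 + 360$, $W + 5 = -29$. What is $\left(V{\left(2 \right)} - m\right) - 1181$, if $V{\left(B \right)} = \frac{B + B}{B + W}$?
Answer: $- \frac{17417}{8} \approx -2177.1$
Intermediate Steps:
$W = -34$ ($W = -5 - 29 = -34$)
$V{\left(B \right)} = \frac{2 B}{-34 + B}$ ($V{\left(B \right)} = \frac{B + B}{B - 34} = \frac{2 B}{-34 + B}$)
$m = 996$
$\left(V{\left(2 \right)} - m\right) - 1181 = \left(2 \cdot 2 \frac{1}{-34 + 2} - 996\right) - 1181 = \left(2 \cdot 2 \frac{1}{-32} - 996\right) - 1181 = \left(2 \cdot 2 \left(- \frac{1}{32}\right) - 996\right) - 1181 = \left(- \frac{1}{8} - 996\right) - 1181 = - \frac{7969}{8} - 1181 = - \frac{17417}{8}$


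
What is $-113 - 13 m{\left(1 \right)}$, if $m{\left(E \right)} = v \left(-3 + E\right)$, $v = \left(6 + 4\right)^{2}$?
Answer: $2487$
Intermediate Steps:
$v = 100$ ($v = 10^{2} = 100$)
$m{\left(E \right)} = -300 + 100 E$ ($m{\left(E \right)} = 100 \left(-3 + E\right) = -300 + 100 E$)
$-113 - 13 m{\left(1 \right)} = -113 - 13 \left(-300 + 100 \cdot 1\right) = -113 - 13 \left(-300 + 100\right) = -113 - -2600 = -113 + 2600 = 2487$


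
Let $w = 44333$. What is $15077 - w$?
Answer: $-29256$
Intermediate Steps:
$15077 - w = 15077 - 44333 = -29256$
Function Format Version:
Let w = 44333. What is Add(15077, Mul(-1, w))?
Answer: -29256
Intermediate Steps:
Add(15077, Mul(-1, w)) = Add(15077, Mul(-1, 44333)) = Add(15077, -44333) = -29256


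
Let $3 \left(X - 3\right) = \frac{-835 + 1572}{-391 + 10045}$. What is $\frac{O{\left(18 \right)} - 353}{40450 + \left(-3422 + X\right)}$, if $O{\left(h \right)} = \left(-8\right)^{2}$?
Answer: $- \frac{8370018}{1072492559} \approx -0.0078043$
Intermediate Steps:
$X = \frac{87623}{28962}$ ($X = 3 + \frac{\left(-835 + 1572\right) \frac{1}{-391 + 10045}}{3} = 3 + \frac{737 \cdot \frac{1}{9654}}{3} = 3 + \frac{1}{3} \cdot \frac{737}{9654} = 3 + \frac{737}{28962} = \frac{87623}{28962} \approx 3.0254$)
$O{\left(h \right)} = 64$
$\frac{O{\left(18 \right)} - 353}{40450 + \left(-3422 + X\right)} = \frac{64 - 353}{40450 + \left(-3422 + \frac{87623}{28962}\right)} = - \frac{289}{40450 - \frac{99020341}{28962}} = - \frac{289}{\frac{1072492559}{28962}} = \left(-289\right) \frac{28962}{1072492559} = - \frac{8370018}{1072492559}$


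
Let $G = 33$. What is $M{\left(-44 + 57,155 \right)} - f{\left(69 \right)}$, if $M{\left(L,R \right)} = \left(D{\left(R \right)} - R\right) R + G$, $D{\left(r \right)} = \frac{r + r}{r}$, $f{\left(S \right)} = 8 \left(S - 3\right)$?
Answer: $-24210$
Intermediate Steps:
$f{\left(S \right)} = -24 + 8 S$ ($f{\left(S \right)} = 8 \left(-3 + S\right) = -24 + 8 S$)
$D{\left(r \right)} = 2$ ($D{\left(r \right)} = \frac{2 r}{r} = 2$)
$M{\left(L,R \right)} = 33 + R \left(2 - R\right)$ ($M{\left(L,R \right)} = \left(2 - R\right) R + 33 = R \left(2 - R\right) + 33 = 33 + R \left(2 - R\right)$)
$M{\left(-44 + 57,155 \right)} - f{\left(69 \right)} = \left(33 - 155^{2} + 2 \cdot 155\right) - \left(-24 + 8 \cdot 69\right) = \left(33 - 24025 + 310\right) - \left(-24 + 552\right) = \left(33 - 24025 + 310\right) - 528 = -23682 - 528 = -24210$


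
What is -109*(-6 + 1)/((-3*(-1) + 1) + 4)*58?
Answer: 15805/4 ≈ 3951.3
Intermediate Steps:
-109*(-6 + 1)/((-3*(-1) + 1) + 4)*58 = -(-545)/((3 + 1) + 4)*58 = -(-545)/(4 + 4)*58 = -(-545)/8*58 = -109*(-5/8)*58 = (545/8)*58 = 15805/4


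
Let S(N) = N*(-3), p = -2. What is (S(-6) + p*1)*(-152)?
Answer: -2432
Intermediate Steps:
S(N) = -3*N
(S(-6) + p*1)*(-152) = (-3*(-6) - 2*1)*(-152) = (18 - 2)*(-152) = 16*(-152) = -2432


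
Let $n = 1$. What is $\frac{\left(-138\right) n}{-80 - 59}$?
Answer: $\frac{138}{139} \approx 0.99281$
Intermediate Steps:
$\frac{\left(-138\right) n}{-80 - 59} = \frac{\left(-138\right) 1}{-80 - 59} = - \frac{138}{-139} = \left(-138\right) \left(- \frac{1}{139}\right) = \frac{138}{139}$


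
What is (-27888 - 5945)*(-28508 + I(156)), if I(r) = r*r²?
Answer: -127479631364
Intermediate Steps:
I(r) = r³
(-27888 - 5945)*(-28508 + I(156)) = (-27888 - 5945)*(-28508 + 156³) = -33833*(-28508 + 3796416) = -33833*3767908 = -127479631364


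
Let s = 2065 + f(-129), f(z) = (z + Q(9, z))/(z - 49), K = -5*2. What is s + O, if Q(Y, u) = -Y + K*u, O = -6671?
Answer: -410510/89 ≈ -4612.5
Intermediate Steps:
K = -10
Q(Y, u) = -Y - 10*u
f(z) = (-9 - 9*z)/(-49 + z) (f(z) = (z + (-1*9 - 10*z))/(z - 49) = (z + (-9 - 10*z))/(-49 + z) = (-9 - 9*z)/(-49 + z))
s = 183209/89 (s = 2065 + 9*(-1 - 1*(-129))/(-49 - 129) = 2065 + 9*(-1 + 129)/(-178) = 2065 + 9*(-1/178)*128 = 2065 - 576/89 = 183209/89 ≈ 2058.5)
s + O = 183209/89 - 6671 = -410510/89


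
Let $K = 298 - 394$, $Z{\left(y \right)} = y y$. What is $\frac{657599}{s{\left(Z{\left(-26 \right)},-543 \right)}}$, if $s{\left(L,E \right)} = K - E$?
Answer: $\frac{657599}{447} \approx 1471.1$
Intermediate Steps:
$Z{\left(y \right)} = y^{2}$
$K = -96$ ($K = 298 - 394 = -96$)
$s{\left(L,E \right)} = -96 - E$
$\frac{657599}{s{\left(Z{\left(-26 \right)},-543 \right)}} = \frac{657599}{-96 - -543} = \frac{657599}{-96 + 543} = \frac{657599}{447}$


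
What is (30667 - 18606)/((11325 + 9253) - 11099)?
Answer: 12061/9479 ≈ 1.2724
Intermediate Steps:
(30667 - 18606)/((11325 + 9253) - 11099) = 12061/(20578 - 11099) = 12061/9479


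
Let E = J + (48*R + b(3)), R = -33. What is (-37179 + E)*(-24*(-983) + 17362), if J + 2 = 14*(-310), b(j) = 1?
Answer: -1765281216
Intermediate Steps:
J = -4342 (J = -2 + 14*(-310) = -2 - 4340 = -4342)
E = -5925 (E = -4342 + (48*(-33) + 1) = -4342 + (-1584 + 1) = -4342 - 1583 = -5925)
(-37179 + E)*(-24*(-983) + 17362) = (-37179 - 5925)*(-24*(-983) + 17362) = -43104*(23592 + 17362) = -43104*40954 = -1765281216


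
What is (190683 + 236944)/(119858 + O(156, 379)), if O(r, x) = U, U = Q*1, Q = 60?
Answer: 427627/119918 ≈ 3.5660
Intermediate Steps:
U = 60 (U = 60*1 = 60)
O(r, x) = 60
(190683 + 236944)/(119858 + O(156, 379)) = (190683 + 236944)/(119858 + 60) = 427627/119918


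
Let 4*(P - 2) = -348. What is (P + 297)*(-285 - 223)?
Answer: -107696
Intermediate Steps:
P = -85 (P = 2 + (¼)*(-348) = 2 - 87 = -85)
(P + 297)*(-285 - 223) = (-85 + 297)*(-285 - 223) = 212*(-508) = -107696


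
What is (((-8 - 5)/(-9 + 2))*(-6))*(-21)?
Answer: 234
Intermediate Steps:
(((-8 - 5)/(-9 + 2))*(-6))*(-21) = (-13/(-7)*(-6))*(-21) = (-13*(-⅐)*(-6))*(-21) = ((13/7)*(-6))*(-21) = -78/7*(-21) = 234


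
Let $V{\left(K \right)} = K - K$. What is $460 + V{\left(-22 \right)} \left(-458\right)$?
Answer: $460$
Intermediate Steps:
$V{\left(K \right)} = 0$
$460 + V{\left(-22 \right)} \left(-458\right) = 460 + 0 \left(-458\right) = 460 + 0 = 460$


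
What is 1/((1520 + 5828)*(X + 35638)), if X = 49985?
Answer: 1/629157804 ≈ 1.5894e-9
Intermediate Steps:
1/((1520 + 5828)*(X + 35638)) = 1/((1520 + 5828)*(49985 + 35638)) = 1/(7348*85623) = 1/629157804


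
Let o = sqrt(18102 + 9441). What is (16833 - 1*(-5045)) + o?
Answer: 21878 + sqrt(27543) ≈ 22044.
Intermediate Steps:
o = sqrt(27543) ≈ 165.96
(16833 - 1*(-5045)) + o = (16833 - 1*(-5045)) + sqrt(27543) = (16833 + 5045) + sqrt(27543) = 21878 + sqrt(27543)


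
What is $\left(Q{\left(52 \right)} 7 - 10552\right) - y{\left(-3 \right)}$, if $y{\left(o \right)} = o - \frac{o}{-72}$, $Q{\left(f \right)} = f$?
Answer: $- \frac{244439}{24} \approx -10185.0$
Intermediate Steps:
$y{\left(o \right)} = \frac{73 o}{72}$ ($y{\left(o \right)} = o - o \left(- \frac{1}{72}\right) = o - - \frac{o}{72} = o + \frac{o}{72} = \frac{73 o}{72}$)
$\left(Q{\left(52 \right)} 7 - 10552\right) - y{\left(-3 \right)} = \left(52 \cdot 7 - 10552\right) - \frac{73}{72} \left(-3\right) = \left(364 - 10552\right) - - \frac{73}{24} = -10188 + \frac{73}{24} = - \frac{244439}{24}$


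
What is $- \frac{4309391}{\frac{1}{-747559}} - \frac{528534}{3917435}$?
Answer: $\frac{12620110975021801981}{3917435} \approx 3.2215 \cdot 10^{12}$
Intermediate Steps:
$- \frac{4309391}{\frac{1}{-747559}} - \frac{528534}{3917435} = - \frac{4309391}{- \frac{1}{747559}} - \frac{528534}{3917435} = \left(-4309391\right) \left(-747559\right) - \frac{528534}{3917435} = 3221524026569 - \frac{528534}{3917435} = \frac{12620110975021801981}{3917435}$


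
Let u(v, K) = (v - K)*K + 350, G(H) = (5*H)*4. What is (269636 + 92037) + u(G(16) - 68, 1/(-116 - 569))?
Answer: 169870069554/469225 ≈ 3.6202e+5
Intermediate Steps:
G(H) = 20*H
u(v, K) = 350 + K*(v - K) (u(v, K) = K*(v - K) + 350 = 350 + K*(v - K))
(269636 + 92037) + u(G(16) - 68, 1/(-116 - 569)) = (269636 + 92037) + (350 - (1/(-116 - 569))**2 + (20*16 - 68)/(-116 - 569)) = 361673 + (350 - (1/(-685))**2 + (320 - 68)/(-685)) = 361673 + (350 - (-1/685)**2 - 1/685*252) = 361673 + (350 - 1*1/469225 - 252/685) = 361673 + (350 - 1/469225 - 252/685) = 361673 + 164056129/469225 = 169870069554/469225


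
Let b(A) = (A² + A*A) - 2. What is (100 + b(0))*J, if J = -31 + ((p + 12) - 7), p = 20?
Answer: -588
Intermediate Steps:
b(A) = -2 + 2*A² (b(A) = (A² + A²) - 2 = 2*A² - 2 = -2 + 2*A²)
J = -6 (J = -31 + ((20 + 12) - 7) = -31 + (32 - 7) = -31 + 25 = -6)
(100 + b(0))*J = (100 + (-2 + 2*0²))*(-6) = (100 + (-2 + 2*0))*(-6) = (100 + (-2 + 0))*(-6) = (100 - 2)*(-6) = 98*(-6) = -588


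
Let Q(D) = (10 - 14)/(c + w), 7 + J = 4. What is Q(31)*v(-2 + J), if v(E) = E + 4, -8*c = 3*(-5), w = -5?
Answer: -32/25 ≈ -1.2800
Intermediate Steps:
J = -3 (J = -7 + 4 = -3)
c = 15/8 (c = -3*(-5)/8 = -1/8*(-15) = 15/8 ≈ 1.8750)
v(E) = 4 + E
Q(D) = 32/25 (Q(D) = (10 - 14)/(15/8 - 5) = -4/(-25/8) = -4*(-8/25) = 32/25)
Q(31)*v(-2 + J) = 32*(4 + (-2 - 3))/25 = 32*(4 - 5)/25 = (32/25)*(-1) = -32/25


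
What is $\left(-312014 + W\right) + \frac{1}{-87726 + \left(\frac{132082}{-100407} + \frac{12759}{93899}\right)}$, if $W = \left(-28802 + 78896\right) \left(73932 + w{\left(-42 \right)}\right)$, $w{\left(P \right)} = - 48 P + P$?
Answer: $\frac{3144744056386204897530557}{827102103830123} \approx 3.8021 \cdot 10^{9}$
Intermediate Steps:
$w{\left(P \right)} = - 47 P$
$W = 3802435164$ ($W = \left(-28802 + 78896\right) \left(73932 - -1974\right) = 50094 \left(73932 + 1974\right) = 50094 \cdot 75906 = 3802435164$)
$\left(-312014 + W\right) + \frac{1}{-87726 + \left(\frac{132082}{-100407} + \frac{12759}{93899}\right)} = \left(-312014 + 3802435164\right) + \frac{1}{-87726 + \left(\frac{132082}{-100407} + \frac{12759}{93899}\right)} = 3802123150 + \frac{1}{-87726 + \left(132082 \left(- \frac{1}{100407}\right) + 12759 \cdot \frac{1}{93899}\right)} = 3802123150 + \frac{1}{-87726 + \left(- \frac{132082}{100407} + \frac{12759}{93899}\right)} = 3802123150 + \frac{1}{-87726 - \frac{11121274805}{9428116893}} = 3802123150 + \frac{1}{- \frac{827102103830123}{9428116893}} = 3802123150 - \frac{9428116893}{827102103830123} = \frac{3144744056386204897530557}{827102103830123}$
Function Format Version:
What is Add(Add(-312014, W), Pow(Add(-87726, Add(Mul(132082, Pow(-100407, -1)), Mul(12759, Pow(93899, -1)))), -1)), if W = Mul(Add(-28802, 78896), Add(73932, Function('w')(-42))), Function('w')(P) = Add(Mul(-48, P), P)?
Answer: Rational(3144744056386204897530557, 827102103830123) ≈ 3.8021e+9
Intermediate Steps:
Function('w')(P) = Mul(-47, P)
W = 3802435164 (W = Mul(Add(-28802, 78896), Add(73932, Mul(-47, -42))) = Mul(50094, Add(73932, 1974)) = Mul(50094, 75906) = 3802435164)
Add(Add(-312014, W), Pow(Add(-87726, Add(Mul(132082, Pow(-100407, -1)), Mul(12759, Pow(93899, -1)))), -1)) = Add(Add(-312014, 3802435164), Pow(Add(-87726, Add(Mul(132082, Pow(-100407, -1)), Mul(12759, Pow(93899, -1)))), -1)) = Add(3802123150, Pow(Add(-87726, Add(Mul(132082, Rational(-1, 100407)), Mul(12759, Rational(1, 93899)))), -1)) = Add(3802123150, Pow(Add(-87726, Add(Rational(-132082, 100407), Rational(12759, 93899))), -1)) = Add(3802123150, Pow(Add(-87726, Rational(-11121274805, 9428116893)), -1)) = Add(3802123150, Pow(Rational(-827102103830123, 9428116893), -1)) = Add(3802123150, Rational(-9428116893, 827102103830123)) = Rational(3144744056386204897530557, 827102103830123)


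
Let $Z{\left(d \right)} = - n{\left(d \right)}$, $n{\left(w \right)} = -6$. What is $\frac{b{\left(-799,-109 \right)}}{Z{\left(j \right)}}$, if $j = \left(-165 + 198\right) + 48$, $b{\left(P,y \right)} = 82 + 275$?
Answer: $\frac{119}{2} \approx 59.5$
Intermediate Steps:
$b{\left(P,y \right)} = 357$
$j = 81$ ($j = 33 + 48 = 81$)
$Z{\left(d \right)} = 6$ ($Z{\left(d \right)} = \left(-1\right) \left(-6\right) = 6$)
$\frac{b{\left(-799,-109 \right)}}{Z{\left(j \right)}} = \frac{357}{6} = 357 \cdot \frac{1}{6} = \frac{119}{2}$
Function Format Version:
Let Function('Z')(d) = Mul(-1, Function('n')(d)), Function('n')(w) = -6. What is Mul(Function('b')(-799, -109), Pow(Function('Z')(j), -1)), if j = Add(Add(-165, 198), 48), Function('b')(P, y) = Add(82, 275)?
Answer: Rational(119, 2) ≈ 59.500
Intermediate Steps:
Function('b')(P, y) = 357
j = 81 (j = Add(33, 48) = 81)
Function('Z')(d) = 6 (Function('Z')(d) = Mul(-1, -6) = 6)
Mul(Function('b')(-799, -109), Pow(Function('Z')(j), -1)) = Mul(357, Pow(6, -1)) = Mul(357, Rational(1, 6)) = Rational(119, 2)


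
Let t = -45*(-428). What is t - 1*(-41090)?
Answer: 60350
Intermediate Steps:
t = 19260
t - 1*(-41090) = 19260 - 1*(-41090) = 19260 + 41090 = 60350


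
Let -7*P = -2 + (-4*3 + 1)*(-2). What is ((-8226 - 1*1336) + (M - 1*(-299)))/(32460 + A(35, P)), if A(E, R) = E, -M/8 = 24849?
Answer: -41611/6499 ≈ -6.4027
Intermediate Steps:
M = -198792 (M = -8*24849 = -198792)
P = -20/7 (P = -(-2 + (-4*3 + 1)*(-2))/7 = -(-2 + (-12 + 1)*(-2))/7 = -(-2 - 11*(-2))/7 = -(-2 + 22)/7 = -⅐*20 = -20/7 ≈ -2.8571)
((-8226 - 1*1336) + (M - 1*(-299)))/(32460 + A(35, P)) = ((-8226 - 1*1336) + (-198792 - 1*(-299)))/(32460 + 35) = ((-8226 - 1336) + (-198792 + 299))/32495 = (-9562 - 198493)*(1/32495) = -208055*1/32495 = -41611/6499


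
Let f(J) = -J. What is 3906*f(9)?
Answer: -35154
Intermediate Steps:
3906*f(9) = 3906*(-1*9) = 3906*(-9) = -35154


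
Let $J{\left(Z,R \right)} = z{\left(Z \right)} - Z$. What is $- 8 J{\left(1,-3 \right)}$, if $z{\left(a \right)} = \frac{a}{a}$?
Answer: $0$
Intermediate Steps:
$z{\left(a \right)} = 1$
$J{\left(Z,R \right)} = 1 - Z$
$- 8 J{\left(1,-3 \right)} = - 8 \left(1 - 1\right) = \left(-8\right) 0 = 0$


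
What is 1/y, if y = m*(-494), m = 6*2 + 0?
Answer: -1/5928 ≈ -0.00016869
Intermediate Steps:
m = 12 (m = 12 + 0 = 12)
y = -5928 (y = 12*(-494) = -5928)
1/y = 1/(-5928) = -1/5928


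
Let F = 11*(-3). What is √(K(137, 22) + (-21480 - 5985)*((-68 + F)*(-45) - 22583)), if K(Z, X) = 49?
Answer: √495413719 ≈ 22258.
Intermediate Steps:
F = -33
√(K(137, 22) + (-21480 - 5985)*((-68 + F)*(-45) - 22583)) = √(49 + (-21480 - 5985)*((-68 - 33)*(-45) - 22583)) = √(49 - 27465*(-101*(-45) - 22583)) = √(49 - 27465*(4545 - 22583)) = √(49 - 27465*(-18038)) = √(49 + 495413670) = √495413719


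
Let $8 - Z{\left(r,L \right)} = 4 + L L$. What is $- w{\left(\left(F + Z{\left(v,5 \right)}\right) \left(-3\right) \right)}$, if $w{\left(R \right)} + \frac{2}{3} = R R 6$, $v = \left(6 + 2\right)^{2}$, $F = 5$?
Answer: $- \frac{41470}{3} \approx -13823.0$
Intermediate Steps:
$v = 64$ ($v = 8^{2} = 64$)
$Z{\left(r,L \right)} = 4 - L^{2}$ ($Z{\left(r,L \right)} = 8 - \left(4 + L L\right) = 8 - \left(4 + L^{2}\right) = 4 - L^{2}$)
$w{\left(R \right)} = - \frac{2}{3} + 6 R^{2}$ ($w{\left(R \right)} = - \frac{2}{3} + R R 6 = - \frac{2}{3} + R^{2} \cdot 6 = - \frac{2}{3} + 6 R^{2}$)
$- w{\left(\left(F + Z{\left(v,5 \right)}\right) \left(-3\right) \right)} = - (- \frac{2}{3} + 6 \left(\left(5 + \left(4 - 5^{2}\right)\right) \left(-3\right)\right)^{2}) = - (- \frac{2}{3} + 6 \left(\left(5 + \left(4 - 25\right)\right) \left(-3\right)\right)^{2}) = - (- \frac{2}{3} + 6 \left(\left(5 - 21\right) \left(-3\right)\right)^{2}) = - (- \frac{2}{3} + 6 \left(\left(-16\right) \left(-3\right)\right)^{2}) = - (- \frac{2}{3} + 6 \cdot 48^{2}) = - (- \frac{2}{3} + 6 \cdot 2304) = - (- \frac{2}{3} + 13824) = \left(-1\right) \frac{41470}{3} = - \frac{41470}{3}$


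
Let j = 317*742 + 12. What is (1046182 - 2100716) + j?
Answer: -819308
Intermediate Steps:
j = 235226 (j = 235214 + 12 = 235226)
(1046182 - 2100716) + j = (1046182 - 2100716) + 235226 = -1054534 + 235226 = -819308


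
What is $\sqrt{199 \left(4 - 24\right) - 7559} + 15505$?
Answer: $15505 + i \sqrt{11539} \approx 15505.0 + 107.42 i$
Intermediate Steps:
$\sqrt{199 \left(4 - 24\right) - 7559} + 15505 = \sqrt{199 \left(-20\right) - 7559} + 15505 = \sqrt{-3980 - 7559} + 15505 = \sqrt{-11539} + 15505 = i \sqrt{11539} + 15505 = 15505 + i \sqrt{11539}$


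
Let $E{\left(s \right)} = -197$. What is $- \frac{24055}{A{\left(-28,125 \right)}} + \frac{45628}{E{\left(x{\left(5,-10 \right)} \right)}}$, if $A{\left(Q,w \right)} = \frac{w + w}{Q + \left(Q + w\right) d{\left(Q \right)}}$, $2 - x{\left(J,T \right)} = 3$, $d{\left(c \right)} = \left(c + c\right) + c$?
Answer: $\frac{3873330796}{4925} \approx 7.8646 \cdot 10^{5}$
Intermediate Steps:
$d{\left(c \right)} = 3 c$ ($d{\left(c \right)} = 2 c + c = 3 c$)
$x{\left(J,T \right)} = -1$ ($x{\left(J,T \right)} = 2 - 3 = -1$)
$A{\left(Q,w \right)} = \frac{2 w}{Q + 3 Q \left(Q + w\right)}$ ($A{\left(Q,w \right)} = \frac{w + w}{Q + \left(Q + w\right) 3 Q} = \frac{2 w}{Q + 3 Q \left(Q + w\right)}$)
$- \frac{24055}{A{\left(-28,125 \right)}} + \frac{45628}{E{\left(x{\left(5,-10 \right)} \right)}} = - \frac{24055}{2 \cdot 125 \frac{1}{-28} \frac{1}{1 + 3 \left(-28\right) + 3 \cdot 125}} + \frac{45628}{-197} = - \frac{24055}{2 \cdot 125 \left(- \frac{1}{28}\right) \frac{1}{1 - 84 + 375}} + 45628 \left(- \frac{1}{197}\right) = - \frac{24055}{2 \cdot 125 \left(- \frac{1}{28}\right) \frac{1}{292}} - \frac{45628}{197} = - \frac{24055}{- \frac{125}{4088}} - \frac{45628}{197} = \left(-24055\right) \left(- \frac{4088}{125}\right) - \frac{45628}{197} = \frac{19667368}{25} - \frac{45628}{197} = \frac{3873330796}{4925}$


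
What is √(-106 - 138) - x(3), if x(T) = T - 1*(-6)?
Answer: -9 + 2*I*√61 ≈ -9.0 + 15.62*I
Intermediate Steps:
x(T) = 6 + T (x(T) = T + 6 = 6 + T)
√(-106 - 138) - x(3) = √(-106 - 138) - (6 + 3) = √(-244) - 1*9 = 2*I*√61 - 9 = -9 + 2*I*√61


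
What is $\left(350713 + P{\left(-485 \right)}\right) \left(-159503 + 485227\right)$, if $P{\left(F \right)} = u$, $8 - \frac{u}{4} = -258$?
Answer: $114582211548$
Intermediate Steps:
$u = 1064$ ($u = 32 - -1032 = 32 + 1032 = 1064$)
$P{\left(F \right)} = 1064$
$\left(350713 + P{\left(-485 \right)}\right) \left(-159503 + 485227\right) = \left(350713 + 1064\right) \left(-159503 + 485227\right) = 351777 \cdot 325724 = 114582211548$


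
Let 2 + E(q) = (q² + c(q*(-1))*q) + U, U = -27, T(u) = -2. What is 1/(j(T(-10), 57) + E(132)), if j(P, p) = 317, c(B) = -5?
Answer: 1/17052 ≈ 5.8644e-5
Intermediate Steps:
E(q) = -29 + q² - 5*q (E(q) = -2 + ((q² - 5*q) - 27) = -2 + (-27 + q² - 5*q) = -29 + q² - 5*q)
1/(j(T(-10), 57) + E(132)) = 1/(317 + (-29 + 132² - 5*132)) = 1/(317 + (-29 + 17424 - 660)) = 1/(317 + 16735) = 1/17052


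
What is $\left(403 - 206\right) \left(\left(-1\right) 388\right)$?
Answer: $-76436$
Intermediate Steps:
$\left(403 - 206\right) \left(\left(-1\right) 388\right) = 197 \left(-388\right) = -76436$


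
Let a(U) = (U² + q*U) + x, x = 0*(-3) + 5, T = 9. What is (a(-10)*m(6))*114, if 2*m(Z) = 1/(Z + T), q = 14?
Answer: -133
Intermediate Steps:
m(Z) = 1/(2*(9 + Z)) (m(Z) = 1/(2*(Z + 9)) = 1/(2*(9 + Z)))
x = 5 (x = 0 + 5 = 5)
a(U) = 5 + U² + 14*U (a(U) = (U² + 14*U) + 5 = 5 + U² + 14*U)
(a(-10)*m(6))*114 = ((5 + (-10)² + 14*(-10))*(1/(2*(9 + 6))))*114 = ((5 + 100 - 140)*((½)/15))*114 = -35/(2*15)*114 = -35*1/30*114 = -7/6*114 = -133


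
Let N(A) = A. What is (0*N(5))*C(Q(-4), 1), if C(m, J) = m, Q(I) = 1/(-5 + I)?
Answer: 0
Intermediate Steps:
(0*N(5))*C(Q(-4), 1) = (0*5)/(-5 - 4) = 0/(-9) = 0*(-⅑) = 0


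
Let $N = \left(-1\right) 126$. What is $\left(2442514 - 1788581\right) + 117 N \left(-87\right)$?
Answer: $1936487$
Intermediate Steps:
$N = -126$
$\left(2442514 - 1788581\right) + 117 N \left(-87\right) = \left(2442514 - 1788581\right) + 117 \left(-126\right) \left(-87\right) = 653933 - -1282554 = 653933 + 1282554 = 1936487$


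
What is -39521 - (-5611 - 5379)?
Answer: -28531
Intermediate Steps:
-39521 - (-5611 - 5379) = -39521 - 1*(-10990) = -39521 + 10990 = -28531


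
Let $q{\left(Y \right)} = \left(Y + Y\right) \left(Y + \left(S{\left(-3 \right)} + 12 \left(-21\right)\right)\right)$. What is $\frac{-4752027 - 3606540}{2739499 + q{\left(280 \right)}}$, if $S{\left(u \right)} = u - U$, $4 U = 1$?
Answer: $- \frac{170583}{56191} \approx -3.0358$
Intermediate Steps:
$U = \frac{1}{4}$ ($U = \frac{1}{4} \cdot 1 = \frac{1}{4} \approx 0.25$)
$S{\left(u \right)} = - \frac{1}{4} + u$ ($S{\left(u \right)} = u - \frac{1}{4} = - \frac{1}{4} + u$)
$q{\left(Y \right)} = 2 Y \left(- \frac{1021}{4} + Y\right)$ ($q{\left(Y \right)} = \left(Y + Y\right) \left(Y + \left(\left(- \frac{1}{4} - 3\right) + 12 \left(-21\right)\right)\right) = 2 Y \left(Y - \frac{1021}{4}\right) = 2 Y \left(- \frac{1021}{4} + Y\right)$)
$\frac{-4752027 - 3606540}{2739499 + q{\left(280 \right)}} = \frac{-4752027 - 3606540}{2739499 + \frac{1}{2} \cdot 280 \left(-1021 + 4 \cdot 280\right)} = - \frac{8358567}{2739499 + \frac{1}{2} \cdot 280 \left(-1021 + 1120\right)} = - \frac{8358567}{2739499 + \frac{1}{2} \cdot 280 \cdot 99} = - \frac{8358567}{2739499 + 13860} = - \frac{8358567}{2753359} = \left(-8358567\right) \frac{1}{2753359} = - \frac{170583}{56191}$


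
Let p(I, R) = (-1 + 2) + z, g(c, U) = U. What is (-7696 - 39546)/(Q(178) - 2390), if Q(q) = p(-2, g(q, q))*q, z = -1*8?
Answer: 23621/1818 ≈ 12.993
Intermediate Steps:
z = -8
p(I, R) = -7 (p(I, R) = (-1 + 2) - 8 = 1 - 8 = -7)
Q(q) = -7*q
(-7696 - 39546)/(Q(178) - 2390) = (-7696 - 39546)/(-7*178 - 2390) = -47242/(-1246 - 2390) = -47242/(-3636) = -47242*(-1/3636) = 23621/1818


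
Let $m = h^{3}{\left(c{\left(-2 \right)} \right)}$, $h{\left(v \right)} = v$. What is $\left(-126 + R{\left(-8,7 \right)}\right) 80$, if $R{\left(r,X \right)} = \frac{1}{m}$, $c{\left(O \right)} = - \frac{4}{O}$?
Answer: $-10070$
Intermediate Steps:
$m = 8$ ($m = \left(- \frac{4}{-2}\right)^{3} = \left(\left(-4\right) \left(- \frac{1}{2}\right)\right)^{3} = 2^{3} = 8$)
$R{\left(r,X \right)} = \frac{1}{8}$
$\left(-126 + R{\left(-8,7 \right)}\right) 80 = \left(-126 + \frac{1}{8}\right) 80 = \left(- \frac{1007}{8}\right) 80 = -10070$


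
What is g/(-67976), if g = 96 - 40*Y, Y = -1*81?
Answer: -417/8497 ≈ -0.049076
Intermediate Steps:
Y = -81
g = 3336 (g = 96 - 40*(-81) = 96 + 3240 = 3336)
g/(-67976) = 3336/(-67976) = 3336*(-1/67976) = -417/8497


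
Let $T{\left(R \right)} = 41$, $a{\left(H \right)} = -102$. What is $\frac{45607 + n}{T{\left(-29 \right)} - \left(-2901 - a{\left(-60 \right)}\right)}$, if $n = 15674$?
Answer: $\frac{61281}{2840} \approx 21.578$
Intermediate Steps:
$\frac{45607 + n}{T{\left(-29 \right)} - \left(-2901 - a{\left(-60 \right)}\right)} = \frac{45607 + 15674}{41 + \left(\left(-102 + 1319\right) - -1582\right)} = \frac{61281}{41 + \left(1217 + 1582\right)} = \frac{61281}{41 + 2799} = \frac{61281}{2840}$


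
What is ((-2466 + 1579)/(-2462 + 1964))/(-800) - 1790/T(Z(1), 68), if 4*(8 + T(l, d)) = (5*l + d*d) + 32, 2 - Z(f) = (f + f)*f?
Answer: -178540343/115137600 ≈ -1.5507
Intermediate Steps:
Z(f) = 2 - 2*f**2 (Z(f) = 2 - (f + f)*f = 2 - 2*f*f = 2 - 2*f**2)
T(l, d) = d**2/4 + 5*l/4 (T(l, d) = -8 + ((5*l + d*d) + 32)/4 = -8 + ((5*l + d**2) + 32)/4 = -8 + ((d**2 + 5*l) + 32)/4 = -8 + (32 + d**2 + 5*l)/4 = -8 + (8 + d**2/4 + 5*l/4) = d**2/4 + 5*l/4)
((-2466 + 1579)/(-2462 + 1964))/(-800) - 1790/T(Z(1), 68) = ((-2466 + 1579)/(-2462 + 1964))/(-800) - 1790/((1/4)*68**2 + 5*(2 - 2*1**2)/4) = -887/(-498)*(-1/800) - 1790/((1/4)*4624 + 5*(2 - 2*1)/4) = -887*(-1/498)*(-1/800) - 1790/(1156 + 5*(2 - 2)/4) = (887/498)*(-1/800) - 1790/(1156 + (5/4)*0) = -887/398400 - 1790/(1156 + 0) = -887/398400 - 1790/1156 = -887/398400 - 1790*1/1156 = -887/398400 - 895/578 = -178540343/115137600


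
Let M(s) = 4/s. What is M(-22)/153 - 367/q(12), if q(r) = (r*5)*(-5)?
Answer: 205687/168300 ≈ 1.2221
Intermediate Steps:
q(r) = -25*r (q(r) = (5*r)*(-5) = -25*r)
M(-22)/153 - 367/q(12) = (4/(-22))/153 - 367/((-25*12)) = (4*(-1/22))*(1/153) - 367/(-300) = -2/11*1/153 - 367*(-1/300) = -2/1683 + 367/300 = 205687/168300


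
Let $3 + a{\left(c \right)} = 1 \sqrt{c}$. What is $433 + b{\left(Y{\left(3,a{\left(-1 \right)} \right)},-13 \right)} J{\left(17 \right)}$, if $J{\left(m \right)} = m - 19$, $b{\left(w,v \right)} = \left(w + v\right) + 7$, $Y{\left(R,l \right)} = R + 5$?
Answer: $429$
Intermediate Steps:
$a{\left(c \right)} = -3 + \sqrt{c}$ ($a{\left(c \right)} = -3 + 1 \sqrt{c} = -3 + \sqrt{c}$)
$Y{\left(R,l \right)} = 5 + R$
$b{\left(w,v \right)} = 7 + v + w$ ($b{\left(w,v \right)} = \left(v + w\right) + 7 = 7 + v + w$)
$J{\left(m \right)} = -19 + m$
$433 + b{\left(Y{\left(3,a{\left(-1 \right)} \right)},-13 \right)} J{\left(17 \right)} = 433 + \left(7 - 13 + \left(5 + 3\right)\right) \left(-19 + 17\right) = 433 + \left(7 - 13 + 8\right) \left(-2\right) = 433 + 2 \left(-2\right) = 433 - 4 = 429$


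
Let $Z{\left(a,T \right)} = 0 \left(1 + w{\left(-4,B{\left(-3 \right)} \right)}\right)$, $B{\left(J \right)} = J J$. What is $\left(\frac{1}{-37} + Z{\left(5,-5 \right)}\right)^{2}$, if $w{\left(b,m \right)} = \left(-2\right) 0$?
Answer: $\frac{1}{1369} \approx 0.00073046$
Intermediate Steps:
$B{\left(J \right)} = J^{2}$
$w{\left(b,m \right)} = 0$
$Z{\left(a,T \right)} = 0$ ($Z{\left(a,T \right)} = 0 \left(1 + 0\right) = 0 \cdot 1 = 0$)
$\left(\frac{1}{-37} + Z{\left(5,-5 \right)}\right)^{2} = \left(\frac{1}{-37} + 0\right)^{2} = \left(- \frac{1}{37} + 0\right)^{2} = \left(- \frac{1}{37}\right)^{2} = \frac{1}{1369}$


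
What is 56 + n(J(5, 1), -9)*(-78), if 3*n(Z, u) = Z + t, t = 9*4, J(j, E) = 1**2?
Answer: -906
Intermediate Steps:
J(j, E) = 1
t = 36
n(Z, u) = 12 + Z/3 (n(Z, u) = (Z + 36)/3 = (36 + Z)/3 = 12 + Z/3)
56 + n(J(5, 1), -9)*(-78) = 56 + (12 + (1/3)*1)*(-78) = 56 + (12 + 1/3)*(-78) = 56 + (37/3)*(-78) = 56 - 962 = -906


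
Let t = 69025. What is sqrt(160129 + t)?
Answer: sqrt(229154) ≈ 478.70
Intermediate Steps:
sqrt(160129 + t) = sqrt(160129 + 69025) = sqrt(229154)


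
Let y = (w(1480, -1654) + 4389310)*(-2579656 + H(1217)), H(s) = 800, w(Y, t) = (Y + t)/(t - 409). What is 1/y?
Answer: -2063/23351919408490624 ≈ -8.8344e-14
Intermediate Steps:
w(Y, t) = (Y + t)/(-409 + t)
y = -23351919408490624/2063 (y = ((1480 - 1654)/(-409 - 1654) + 4389310)*(-2579656 + 800) = (-174/(-2063) + 4389310)*(-2578856) = (-1/2063*(-174) + 4389310)*(-2578856) = (174/2063 + 4389310)*(-2578856) = (9055146704/2063)*(-2578856) = -23351919408490624/2063 ≈ -1.1319e+13)
1/y = 1/(-23351919408490624/2063) = -2063/23351919408490624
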